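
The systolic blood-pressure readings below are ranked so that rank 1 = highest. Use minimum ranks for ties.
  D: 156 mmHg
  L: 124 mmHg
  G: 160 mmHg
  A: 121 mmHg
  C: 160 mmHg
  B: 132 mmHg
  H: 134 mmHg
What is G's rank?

Sorted (descending): 160, 160, 156, 134, 132, 124, 121
The 2 values of 160 occupy positions 1–2 → each gets rank 1.
G has value 160 mmHg → rank 1.

1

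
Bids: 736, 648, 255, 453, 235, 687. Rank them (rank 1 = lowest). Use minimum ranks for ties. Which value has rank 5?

Sorted (ascending): 235, 255, 453, 648, 687, 736
No ties — each value takes its position as its rank.
Rank 5 → value 687.

687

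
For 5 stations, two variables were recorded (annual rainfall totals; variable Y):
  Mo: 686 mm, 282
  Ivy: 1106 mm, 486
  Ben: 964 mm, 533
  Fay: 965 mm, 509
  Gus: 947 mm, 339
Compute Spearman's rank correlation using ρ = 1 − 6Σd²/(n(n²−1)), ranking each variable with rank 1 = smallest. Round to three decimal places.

Ranks of variable 1: 1, 5, 3, 4, 2
Ranks of variable 2: 1, 3, 5, 4, 2
d = r₁ − r₂: 0, 2, -2, 0, 0
d²: 0, 4, 4, 0, 0; Σd² = 8
ρ = 1 − 6·8/(5·24) = 1 − 48/120 = 0.600

0.600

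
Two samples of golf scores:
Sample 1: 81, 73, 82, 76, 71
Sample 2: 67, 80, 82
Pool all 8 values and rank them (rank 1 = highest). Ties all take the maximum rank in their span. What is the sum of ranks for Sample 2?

Sorted (descending): 82, 82, 81, 80, 76, 73, 71, 67
The 2 values of 82 occupy positions 1–2 → each gets rank 2.
Sample 2 values → pooled ranks: 67→8, 80→4, 82→2
Rank sum = 8 + 4 + 2 = 14

14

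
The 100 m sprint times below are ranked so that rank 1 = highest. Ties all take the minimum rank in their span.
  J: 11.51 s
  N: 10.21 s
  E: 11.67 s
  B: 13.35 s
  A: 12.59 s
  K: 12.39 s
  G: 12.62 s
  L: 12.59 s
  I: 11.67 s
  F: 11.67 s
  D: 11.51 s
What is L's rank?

3

Sorted (descending): 13.35, 12.62, 12.59, 12.59, 12.39, 11.67, 11.67, 11.67, 11.51, 11.51, 10.21
The 2 values of 12.59 occupy positions 3–4 → each gets rank 3.
The 3 values of 11.67 occupy positions 6–8 → each gets rank 6.
The 2 values of 11.51 occupy positions 9–10 → each gets rank 9.
L has value 12.59 s → rank 3.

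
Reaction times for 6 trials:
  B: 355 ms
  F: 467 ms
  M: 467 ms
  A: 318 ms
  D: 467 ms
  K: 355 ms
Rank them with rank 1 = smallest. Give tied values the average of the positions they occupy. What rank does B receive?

2.5

Sorted (ascending): 318, 355, 355, 467, 467, 467
The 2 values of 355 occupy positions 2–3 → average rank (2+3)/2 = 2.5.
The 3 values of 467 occupy positions 4–6 → average rank 5.
B has value 355 ms → rank 2.5.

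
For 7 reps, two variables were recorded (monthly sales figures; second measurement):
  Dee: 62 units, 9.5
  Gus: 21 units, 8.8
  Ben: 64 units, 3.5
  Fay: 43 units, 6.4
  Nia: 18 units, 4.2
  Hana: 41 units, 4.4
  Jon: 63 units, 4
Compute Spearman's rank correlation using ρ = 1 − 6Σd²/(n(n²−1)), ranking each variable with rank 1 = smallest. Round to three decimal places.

-0.393

Ranks of variable 1: 5, 2, 7, 4, 1, 3, 6
Ranks of variable 2: 7, 6, 1, 5, 3, 4, 2
d = r₁ − r₂: -2, -4, 6, -1, -2, -1, 4
d²: 4, 16, 36, 1, 4, 1, 16; Σd² = 78
ρ = 1 − 6·78/(7·48) = 1 − 468/336 = -0.393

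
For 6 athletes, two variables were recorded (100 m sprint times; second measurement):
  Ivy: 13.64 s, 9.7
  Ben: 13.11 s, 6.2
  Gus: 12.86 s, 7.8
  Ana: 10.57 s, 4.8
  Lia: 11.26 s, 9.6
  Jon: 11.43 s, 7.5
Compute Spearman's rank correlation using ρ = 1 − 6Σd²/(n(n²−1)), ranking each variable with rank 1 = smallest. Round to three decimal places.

0.486

Ranks of variable 1: 6, 5, 4, 1, 2, 3
Ranks of variable 2: 6, 2, 4, 1, 5, 3
d = r₁ − r₂: 0, 3, 0, 0, -3, 0
d²: 0, 9, 0, 0, 9, 0; Σd² = 18
ρ = 1 − 6·18/(6·35) = 1 − 108/210 = 0.486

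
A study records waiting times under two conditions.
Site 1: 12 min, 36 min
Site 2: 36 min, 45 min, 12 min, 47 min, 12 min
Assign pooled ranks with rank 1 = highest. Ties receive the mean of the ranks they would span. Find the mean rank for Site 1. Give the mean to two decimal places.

Sorted (descending): 47, 45, 36, 36, 12, 12, 12
The 2 values of 36 occupy positions 3–4 → average rank (3+4)/2 = 3.5.
The 3 values of 12 occupy positions 5–7 → average rank 6.
Site 1 values → pooled ranks: 12→6, 36→3.5
Mean rank = (6 + 3.5) / 2 = 4.75

4.75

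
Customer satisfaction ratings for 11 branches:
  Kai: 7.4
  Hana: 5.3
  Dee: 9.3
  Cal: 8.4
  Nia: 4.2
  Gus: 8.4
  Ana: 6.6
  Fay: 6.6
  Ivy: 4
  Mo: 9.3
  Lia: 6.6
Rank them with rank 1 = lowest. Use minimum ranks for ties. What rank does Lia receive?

Sorted (ascending): 4, 4.2, 5.3, 6.6, 6.6, 6.6, 7.4, 8.4, 8.4, 9.3, 9.3
The 3 values of 6.6 occupy positions 4–6 → each gets rank 4.
The 2 values of 8.4 occupy positions 8–9 → each gets rank 8.
The 2 values of 9.3 occupy positions 10–11 → each gets rank 10.
Lia has value 6.6 → rank 4.

4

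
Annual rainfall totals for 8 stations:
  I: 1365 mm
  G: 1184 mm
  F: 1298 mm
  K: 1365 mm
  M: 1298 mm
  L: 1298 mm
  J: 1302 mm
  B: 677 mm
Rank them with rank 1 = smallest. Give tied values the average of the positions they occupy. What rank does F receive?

4

Sorted (ascending): 677, 1184, 1298, 1298, 1298, 1302, 1365, 1365
The 3 values of 1298 occupy positions 3–5 → average rank 4.
The 2 values of 1365 occupy positions 7–8 → average rank (7+8)/2 = 7.5.
F has value 1298 mm → rank 4.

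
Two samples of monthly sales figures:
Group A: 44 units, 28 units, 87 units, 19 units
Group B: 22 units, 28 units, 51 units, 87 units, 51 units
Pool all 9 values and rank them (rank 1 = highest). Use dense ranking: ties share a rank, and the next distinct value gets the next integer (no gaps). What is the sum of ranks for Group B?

Sorted (descending): 87, 87, 51, 51, 44, 28, 28, 22, 19
The 2 values of 87 share dense rank 1.
The 2 values of 51 share dense rank 2.
The 2 values of 28 share dense rank 4.
Remaining distinct values take the next consecutive integers.
Group B values → pooled ranks: 22→5, 28→4, 51→2, 87→1, 51→2
Rank sum = 5 + 4 + 2 + 1 + 2 = 14

14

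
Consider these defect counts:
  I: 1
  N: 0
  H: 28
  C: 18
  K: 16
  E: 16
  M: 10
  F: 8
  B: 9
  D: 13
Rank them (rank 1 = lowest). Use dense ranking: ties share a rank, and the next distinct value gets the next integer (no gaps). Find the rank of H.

9

Sorted (ascending): 0, 1, 8, 9, 10, 13, 16, 16, 18, 28
The 2 values of 16 share dense rank 7.
Remaining distinct values take the next consecutive integers.
H has value 28 → rank 9.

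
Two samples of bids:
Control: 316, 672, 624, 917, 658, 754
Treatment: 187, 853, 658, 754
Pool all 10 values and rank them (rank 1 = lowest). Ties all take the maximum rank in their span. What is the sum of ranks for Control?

Sorted (ascending): 187, 316, 624, 658, 658, 672, 754, 754, 853, 917
The 2 values of 658 occupy positions 4–5 → each gets rank 5.
The 2 values of 754 occupy positions 7–8 → each gets rank 8.
Control values → pooled ranks: 316→2, 672→6, 624→3, 917→10, 658→5, 754→8
Rank sum = 2 + 6 + 3 + 10 + 5 + 8 = 34

34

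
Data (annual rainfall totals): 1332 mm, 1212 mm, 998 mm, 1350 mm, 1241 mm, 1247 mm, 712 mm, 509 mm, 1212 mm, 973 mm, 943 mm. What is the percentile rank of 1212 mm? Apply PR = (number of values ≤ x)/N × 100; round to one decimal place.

N = 11.
Strictly below 1212: 5. Equal to 1212: 2.
PR = 7/11 × 100 = 63.6

63.6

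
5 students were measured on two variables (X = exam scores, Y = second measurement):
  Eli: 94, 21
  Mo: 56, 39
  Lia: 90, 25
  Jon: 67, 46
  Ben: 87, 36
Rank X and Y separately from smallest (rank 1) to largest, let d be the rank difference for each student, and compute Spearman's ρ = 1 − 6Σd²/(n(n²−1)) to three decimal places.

-0.900

Ranks of variable 1: 5, 1, 4, 2, 3
Ranks of variable 2: 1, 4, 2, 5, 3
d = r₁ − r₂: 4, -3, 2, -3, 0
d²: 16, 9, 4, 9, 0; Σd² = 38
ρ = 1 − 6·38/(5·24) = 1 − 228/120 = -0.900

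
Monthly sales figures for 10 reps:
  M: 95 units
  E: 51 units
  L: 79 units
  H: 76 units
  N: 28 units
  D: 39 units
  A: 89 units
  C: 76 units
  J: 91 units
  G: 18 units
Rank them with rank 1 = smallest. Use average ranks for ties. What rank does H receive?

5.5

Sorted (ascending): 18, 28, 39, 51, 76, 76, 79, 89, 91, 95
The 2 values of 76 occupy positions 5–6 → average rank (5+6)/2 = 5.5.
H has value 76 units → rank 5.5.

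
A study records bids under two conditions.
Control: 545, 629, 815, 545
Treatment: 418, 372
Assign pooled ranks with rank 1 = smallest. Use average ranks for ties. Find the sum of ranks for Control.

18

Sorted (ascending): 372, 418, 545, 545, 629, 815
The 2 values of 545 occupy positions 3–4 → average rank (3+4)/2 = 3.5.
Control values → pooled ranks: 545→3.5, 629→5, 815→6, 545→3.5
Rank sum = 3.5 + 5 + 6 + 3.5 = 18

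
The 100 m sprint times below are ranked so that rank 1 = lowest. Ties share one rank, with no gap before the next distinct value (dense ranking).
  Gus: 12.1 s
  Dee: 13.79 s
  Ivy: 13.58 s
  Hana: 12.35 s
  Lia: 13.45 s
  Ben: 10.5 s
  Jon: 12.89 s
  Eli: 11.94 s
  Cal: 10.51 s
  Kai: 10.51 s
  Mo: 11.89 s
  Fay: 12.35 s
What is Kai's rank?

Sorted (ascending): 10.5, 10.51, 10.51, 11.89, 11.94, 12.1, 12.35, 12.35, 12.89, 13.45, 13.58, 13.79
The 2 values of 10.51 share dense rank 2.
The 2 values of 12.35 share dense rank 6.
Remaining distinct values take the next consecutive integers.
Kai has value 10.51 s → rank 2.

2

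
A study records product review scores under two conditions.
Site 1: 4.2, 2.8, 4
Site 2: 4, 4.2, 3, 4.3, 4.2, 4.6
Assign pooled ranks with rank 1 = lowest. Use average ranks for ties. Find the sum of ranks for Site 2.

Sorted (ascending): 2.8, 3, 4, 4, 4.2, 4.2, 4.2, 4.3, 4.6
The 2 values of 4 occupy positions 3–4 → average rank (3+4)/2 = 3.5.
The 3 values of 4.2 occupy positions 5–7 → average rank 6.
Site 2 values → pooled ranks: 4→3.5, 4.2→6, 3→2, 4.3→8, 4.2→6, 4.6→9
Rank sum = 3.5 + 6 + 2 + 8 + 6 + 9 = 34.5

34.5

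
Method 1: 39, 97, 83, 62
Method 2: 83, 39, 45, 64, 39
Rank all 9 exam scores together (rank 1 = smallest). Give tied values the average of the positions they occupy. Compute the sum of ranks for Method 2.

Sorted (ascending): 39, 39, 39, 45, 62, 64, 83, 83, 97
The 3 values of 39 occupy positions 1–3 → average rank 2.
The 2 values of 83 occupy positions 7–8 → average rank (7+8)/2 = 7.5.
Method 2 values → pooled ranks: 83→7.5, 39→2, 45→4, 64→6, 39→2
Rank sum = 7.5 + 2 + 4 + 6 + 2 = 21.5

21.5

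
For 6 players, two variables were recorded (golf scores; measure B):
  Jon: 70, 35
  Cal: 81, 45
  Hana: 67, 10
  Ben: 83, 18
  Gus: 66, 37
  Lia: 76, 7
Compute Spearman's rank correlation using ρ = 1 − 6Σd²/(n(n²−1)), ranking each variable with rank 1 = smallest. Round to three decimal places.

Ranks of variable 1: 3, 5, 2, 6, 1, 4
Ranks of variable 2: 4, 6, 2, 3, 5, 1
d = r₁ − r₂: -1, -1, 0, 3, -4, 3
d²: 1, 1, 0, 9, 16, 9; Σd² = 36
ρ = 1 − 6·36/(6·35) = 1 − 216/210 = -0.029

-0.029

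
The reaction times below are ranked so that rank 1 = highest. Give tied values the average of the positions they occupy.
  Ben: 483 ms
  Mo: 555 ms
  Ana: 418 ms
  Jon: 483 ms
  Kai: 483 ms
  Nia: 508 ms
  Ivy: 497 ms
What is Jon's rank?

Sorted (descending): 555, 508, 497, 483, 483, 483, 418
The 3 values of 483 occupy positions 4–6 → average rank 5.
Jon has value 483 ms → rank 5.

5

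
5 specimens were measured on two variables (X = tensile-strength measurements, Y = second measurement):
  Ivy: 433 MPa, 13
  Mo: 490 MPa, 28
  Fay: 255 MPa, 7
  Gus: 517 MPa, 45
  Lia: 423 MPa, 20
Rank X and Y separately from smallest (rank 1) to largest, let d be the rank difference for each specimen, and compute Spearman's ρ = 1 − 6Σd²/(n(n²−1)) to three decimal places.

0.900

Ranks of variable 1: 3, 4, 1, 5, 2
Ranks of variable 2: 2, 4, 1, 5, 3
d = r₁ − r₂: 1, 0, 0, 0, -1
d²: 1, 0, 0, 0, 1; Σd² = 2
ρ = 1 − 6·2/(5·24) = 1 − 12/120 = 0.900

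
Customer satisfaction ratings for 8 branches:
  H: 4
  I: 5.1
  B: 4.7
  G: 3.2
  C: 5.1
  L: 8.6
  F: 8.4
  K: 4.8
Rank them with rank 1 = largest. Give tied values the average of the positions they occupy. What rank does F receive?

Sorted (descending): 8.6, 8.4, 5.1, 5.1, 4.8, 4.7, 4, 3.2
The 2 values of 5.1 occupy positions 3–4 → average rank (3+4)/2 = 3.5.
F has value 8.4 → rank 2.

2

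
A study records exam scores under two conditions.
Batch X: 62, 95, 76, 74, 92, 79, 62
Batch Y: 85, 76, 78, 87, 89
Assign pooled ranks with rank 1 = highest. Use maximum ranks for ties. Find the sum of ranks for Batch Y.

Sorted (descending): 95, 92, 89, 87, 85, 79, 78, 76, 76, 74, 62, 62
The 2 values of 76 occupy positions 8–9 → each gets rank 9.
The 2 values of 62 occupy positions 11–12 → each gets rank 12.
Batch Y values → pooled ranks: 85→5, 76→9, 78→7, 87→4, 89→3
Rank sum = 5 + 9 + 7 + 4 + 3 = 28

28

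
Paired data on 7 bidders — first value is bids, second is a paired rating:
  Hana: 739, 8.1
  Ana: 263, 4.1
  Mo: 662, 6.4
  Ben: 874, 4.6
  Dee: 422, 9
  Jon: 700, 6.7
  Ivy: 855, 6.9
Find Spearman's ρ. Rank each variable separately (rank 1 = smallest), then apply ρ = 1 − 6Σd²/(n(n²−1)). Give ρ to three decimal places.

0.071

Ranks of variable 1: 5, 1, 3, 7, 2, 4, 6
Ranks of variable 2: 6, 1, 3, 2, 7, 4, 5
d = r₁ − r₂: -1, 0, 0, 5, -5, 0, 1
d²: 1, 0, 0, 25, 25, 0, 1; Σd² = 52
ρ = 1 − 6·52/(7·48) = 1 − 312/336 = 0.071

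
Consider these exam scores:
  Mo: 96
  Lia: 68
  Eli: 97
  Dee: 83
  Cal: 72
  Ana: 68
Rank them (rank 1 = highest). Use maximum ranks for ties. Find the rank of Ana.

6

Sorted (descending): 97, 96, 83, 72, 68, 68
The 2 values of 68 occupy positions 5–6 → each gets rank 6.
Ana has value 68 → rank 6.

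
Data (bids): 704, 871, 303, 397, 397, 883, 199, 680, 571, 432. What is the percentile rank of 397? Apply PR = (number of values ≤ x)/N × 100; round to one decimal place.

40.0

N = 10.
Strictly below 397: 2. Equal to 397: 2.
PR = 4/10 × 100 = 40.0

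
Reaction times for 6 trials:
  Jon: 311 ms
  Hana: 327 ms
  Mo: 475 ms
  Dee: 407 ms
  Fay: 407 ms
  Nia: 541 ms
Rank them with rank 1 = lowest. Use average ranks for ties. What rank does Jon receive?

Sorted (ascending): 311, 327, 407, 407, 475, 541
The 2 values of 407 occupy positions 3–4 → average rank (3+4)/2 = 3.5.
Jon has value 311 ms → rank 1.

1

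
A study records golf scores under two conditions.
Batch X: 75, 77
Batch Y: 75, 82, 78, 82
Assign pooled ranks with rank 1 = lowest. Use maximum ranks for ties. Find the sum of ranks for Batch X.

5

Sorted (ascending): 75, 75, 77, 78, 82, 82
The 2 values of 75 occupy positions 1–2 → each gets rank 2.
The 2 values of 82 occupy positions 5–6 → each gets rank 6.
Batch X values → pooled ranks: 75→2, 77→3
Rank sum = 2 + 3 = 5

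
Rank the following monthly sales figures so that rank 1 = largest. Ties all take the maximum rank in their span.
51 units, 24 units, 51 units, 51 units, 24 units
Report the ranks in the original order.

3, 5, 3, 3, 5

Sorted (descending): 51, 51, 51, 24, 24
The 3 values of 51 occupy positions 1–3 → each gets rank 3.
The 2 values of 24 occupy positions 4–5 → each gets rank 5.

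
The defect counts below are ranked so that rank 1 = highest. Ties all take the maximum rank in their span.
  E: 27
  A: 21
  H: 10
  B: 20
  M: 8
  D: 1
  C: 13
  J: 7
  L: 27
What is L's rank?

2

Sorted (descending): 27, 27, 21, 20, 13, 10, 8, 7, 1
The 2 values of 27 occupy positions 1–2 → each gets rank 2.
L has value 27 → rank 2.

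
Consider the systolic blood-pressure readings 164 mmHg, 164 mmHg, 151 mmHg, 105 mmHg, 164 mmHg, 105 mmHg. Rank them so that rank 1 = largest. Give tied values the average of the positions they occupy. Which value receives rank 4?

151

Sorted (descending): 164, 164, 164, 151, 105, 105
The 3 values of 164 occupy positions 1–3 → average rank 2.
The 2 values of 105 occupy positions 5–6 → average rank (5+6)/2 = 5.5.
Rank 4 → value 151.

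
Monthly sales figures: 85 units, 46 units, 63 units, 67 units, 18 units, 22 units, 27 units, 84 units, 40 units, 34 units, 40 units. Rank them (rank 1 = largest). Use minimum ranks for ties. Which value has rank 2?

84

Sorted (descending): 85, 84, 67, 63, 46, 40, 40, 34, 27, 22, 18
The 2 values of 40 occupy positions 6–7 → each gets rank 6.
Rank 2 → value 84.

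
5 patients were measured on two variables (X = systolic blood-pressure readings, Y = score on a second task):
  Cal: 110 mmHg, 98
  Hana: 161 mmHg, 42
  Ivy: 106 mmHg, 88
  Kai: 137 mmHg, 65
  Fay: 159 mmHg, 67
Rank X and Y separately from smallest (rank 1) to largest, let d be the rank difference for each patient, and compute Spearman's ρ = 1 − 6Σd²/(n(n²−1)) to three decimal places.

-0.800

Ranks of variable 1: 2, 5, 1, 3, 4
Ranks of variable 2: 5, 1, 4, 2, 3
d = r₁ − r₂: -3, 4, -3, 1, 1
d²: 9, 16, 9, 1, 1; Σd² = 36
ρ = 1 − 6·36/(5·24) = 1 − 216/120 = -0.800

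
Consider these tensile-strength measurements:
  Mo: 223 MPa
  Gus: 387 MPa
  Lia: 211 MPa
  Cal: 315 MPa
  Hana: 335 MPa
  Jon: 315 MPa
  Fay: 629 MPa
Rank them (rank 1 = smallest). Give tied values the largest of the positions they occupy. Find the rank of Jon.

4

Sorted (ascending): 211, 223, 315, 315, 335, 387, 629
The 2 values of 315 occupy positions 3–4 → each gets rank 4.
Jon has value 315 MPa → rank 4.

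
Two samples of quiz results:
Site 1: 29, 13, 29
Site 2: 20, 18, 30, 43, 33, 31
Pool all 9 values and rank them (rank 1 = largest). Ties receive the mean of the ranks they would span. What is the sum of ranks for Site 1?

20

Sorted (descending): 43, 33, 31, 30, 29, 29, 20, 18, 13
The 2 values of 29 occupy positions 5–6 → average rank (5+6)/2 = 5.5.
Site 1 values → pooled ranks: 29→5.5, 13→9, 29→5.5
Rank sum = 5.5 + 9 + 5.5 = 20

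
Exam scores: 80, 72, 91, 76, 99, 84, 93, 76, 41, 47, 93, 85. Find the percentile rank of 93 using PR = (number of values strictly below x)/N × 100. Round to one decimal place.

75.0

N = 12.
Strictly below 93: 9. Equal to 93: 2.
PR = 9/12 × 100 = 75.0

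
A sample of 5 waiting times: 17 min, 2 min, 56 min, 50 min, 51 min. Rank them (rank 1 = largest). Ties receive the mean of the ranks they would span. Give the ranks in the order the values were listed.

Sorted (descending): 56, 51, 50, 17, 2
No ties — each value takes its position as its rank.

4, 5, 1, 3, 2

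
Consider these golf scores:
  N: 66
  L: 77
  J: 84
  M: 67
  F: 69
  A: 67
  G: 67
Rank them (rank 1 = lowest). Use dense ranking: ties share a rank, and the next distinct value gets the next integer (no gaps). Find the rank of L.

Sorted (ascending): 66, 67, 67, 67, 69, 77, 84
The 3 values of 67 share dense rank 2.
Remaining distinct values take the next consecutive integers.
L has value 77 → rank 4.

4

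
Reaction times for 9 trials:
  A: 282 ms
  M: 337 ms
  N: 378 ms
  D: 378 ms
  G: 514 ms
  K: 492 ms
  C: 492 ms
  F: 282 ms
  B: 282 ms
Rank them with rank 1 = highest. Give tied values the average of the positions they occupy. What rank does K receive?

2.5

Sorted (descending): 514, 492, 492, 378, 378, 337, 282, 282, 282
The 2 values of 492 occupy positions 2–3 → average rank (2+3)/2 = 2.5.
The 2 values of 378 occupy positions 4–5 → average rank (4+5)/2 = 4.5.
The 3 values of 282 occupy positions 7–9 → average rank 8.
K has value 492 ms → rank 2.5.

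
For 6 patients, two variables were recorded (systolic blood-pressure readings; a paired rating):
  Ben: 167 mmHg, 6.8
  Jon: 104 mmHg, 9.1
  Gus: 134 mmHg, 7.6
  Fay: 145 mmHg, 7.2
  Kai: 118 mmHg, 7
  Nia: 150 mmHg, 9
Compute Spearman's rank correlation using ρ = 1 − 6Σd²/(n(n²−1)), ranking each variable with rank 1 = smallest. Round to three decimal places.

-0.486

Ranks of variable 1: 6, 1, 3, 4, 2, 5
Ranks of variable 2: 1, 6, 4, 3, 2, 5
d = r₁ − r₂: 5, -5, -1, 1, 0, 0
d²: 25, 25, 1, 1, 0, 0; Σd² = 52
ρ = 1 − 6·52/(6·35) = 1 − 312/210 = -0.486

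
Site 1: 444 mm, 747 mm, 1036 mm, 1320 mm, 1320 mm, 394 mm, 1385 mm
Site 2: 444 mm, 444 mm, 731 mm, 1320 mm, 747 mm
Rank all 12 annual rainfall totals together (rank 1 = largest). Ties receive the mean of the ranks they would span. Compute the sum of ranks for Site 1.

Sorted (descending): 1385, 1320, 1320, 1320, 1036, 747, 747, 731, 444, 444, 444, 394
The 3 values of 1320 occupy positions 2–4 → average rank 3.
The 2 values of 747 occupy positions 6–7 → average rank (6+7)/2 = 6.5.
The 3 values of 444 occupy positions 9–11 → average rank 10.
Site 1 values → pooled ranks: 444→10, 747→6.5, 1036→5, 1320→3, 1320→3, 394→12, 1385→1
Rank sum = 10 + 6.5 + 5 + 3 + 3 + 12 + 1 = 40.5

40.5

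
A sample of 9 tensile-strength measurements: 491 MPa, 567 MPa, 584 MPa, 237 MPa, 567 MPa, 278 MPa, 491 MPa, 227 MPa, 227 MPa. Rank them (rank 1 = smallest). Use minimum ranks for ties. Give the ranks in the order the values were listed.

Sorted (ascending): 227, 227, 237, 278, 491, 491, 567, 567, 584
The 2 values of 227 occupy positions 1–2 → each gets rank 1.
The 2 values of 491 occupy positions 5–6 → each gets rank 5.
The 2 values of 567 occupy positions 7–8 → each gets rank 7.

5, 7, 9, 3, 7, 4, 5, 1, 1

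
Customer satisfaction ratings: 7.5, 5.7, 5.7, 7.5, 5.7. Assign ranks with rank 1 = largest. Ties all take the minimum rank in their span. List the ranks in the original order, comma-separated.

1, 3, 3, 1, 3

Sorted (descending): 7.5, 7.5, 5.7, 5.7, 5.7
The 2 values of 7.5 occupy positions 1–2 → each gets rank 1.
The 3 values of 5.7 occupy positions 3–5 → each gets rank 3.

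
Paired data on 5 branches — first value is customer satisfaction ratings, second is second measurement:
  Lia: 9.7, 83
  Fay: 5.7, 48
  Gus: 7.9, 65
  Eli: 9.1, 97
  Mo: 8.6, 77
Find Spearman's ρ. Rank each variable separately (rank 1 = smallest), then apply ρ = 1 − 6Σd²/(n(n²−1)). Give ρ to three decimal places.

Ranks of variable 1: 5, 1, 2, 4, 3
Ranks of variable 2: 4, 1, 2, 5, 3
d = r₁ − r₂: 1, 0, 0, -1, 0
d²: 1, 0, 0, 1, 0; Σd² = 2
ρ = 1 − 6·2/(5·24) = 1 − 12/120 = 0.900

0.900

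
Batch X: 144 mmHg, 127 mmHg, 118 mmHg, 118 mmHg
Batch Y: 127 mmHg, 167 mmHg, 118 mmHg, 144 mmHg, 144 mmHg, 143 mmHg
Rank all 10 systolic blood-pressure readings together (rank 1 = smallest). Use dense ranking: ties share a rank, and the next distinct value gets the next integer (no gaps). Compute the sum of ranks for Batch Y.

Sorted (ascending): 118, 118, 118, 127, 127, 143, 144, 144, 144, 167
The 3 values of 118 share dense rank 1.
The 2 values of 127 share dense rank 2.
The 3 values of 144 share dense rank 4.
Remaining distinct values take the next consecutive integers.
Batch Y values → pooled ranks: 127→2, 167→5, 118→1, 144→4, 144→4, 143→3
Rank sum = 2 + 5 + 1 + 4 + 4 + 3 = 19

19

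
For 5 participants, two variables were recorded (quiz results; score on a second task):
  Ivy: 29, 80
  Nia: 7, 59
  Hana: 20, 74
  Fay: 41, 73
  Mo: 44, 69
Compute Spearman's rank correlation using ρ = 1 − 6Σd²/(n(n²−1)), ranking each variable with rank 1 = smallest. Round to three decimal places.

0.100

Ranks of variable 1: 3, 1, 2, 4, 5
Ranks of variable 2: 5, 1, 4, 3, 2
d = r₁ − r₂: -2, 0, -2, 1, 3
d²: 4, 0, 4, 1, 9; Σd² = 18
ρ = 1 − 6·18/(5·24) = 1 − 108/120 = 0.100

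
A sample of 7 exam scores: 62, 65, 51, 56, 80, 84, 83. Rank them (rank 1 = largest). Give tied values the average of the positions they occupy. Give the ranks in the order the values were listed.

Sorted (descending): 84, 83, 80, 65, 62, 56, 51
No ties — each value takes its position as its rank.

5, 4, 7, 6, 3, 1, 2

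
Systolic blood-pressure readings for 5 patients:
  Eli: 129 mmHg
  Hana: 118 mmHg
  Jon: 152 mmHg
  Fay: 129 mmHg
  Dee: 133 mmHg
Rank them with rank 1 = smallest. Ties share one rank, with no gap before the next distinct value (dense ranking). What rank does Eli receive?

Sorted (ascending): 118, 129, 129, 133, 152
The 2 values of 129 share dense rank 2.
Remaining distinct values take the next consecutive integers.
Eli has value 129 mmHg → rank 2.

2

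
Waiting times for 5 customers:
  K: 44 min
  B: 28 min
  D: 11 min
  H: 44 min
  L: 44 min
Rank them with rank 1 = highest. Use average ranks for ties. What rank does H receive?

2

Sorted (descending): 44, 44, 44, 28, 11
The 3 values of 44 occupy positions 1–3 → average rank 2.
H has value 44 min → rank 2.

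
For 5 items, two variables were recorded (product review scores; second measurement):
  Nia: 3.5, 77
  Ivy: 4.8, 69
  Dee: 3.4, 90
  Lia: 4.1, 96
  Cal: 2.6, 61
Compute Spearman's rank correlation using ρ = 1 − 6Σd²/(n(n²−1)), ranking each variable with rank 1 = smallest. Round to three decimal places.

0.300

Ranks of variable 1: 3, 5, 2, 4, 1
Ranks of variable 2: 3, 2, 4, 5, 1
d = r₁ − r₂: 0, 3, -2, -1, 0
d²: 0, 9, 4, 1, 0; Σd² = 14
ρ = 1 − 6·14/(5·24) = 1 − 84/120 = 0.300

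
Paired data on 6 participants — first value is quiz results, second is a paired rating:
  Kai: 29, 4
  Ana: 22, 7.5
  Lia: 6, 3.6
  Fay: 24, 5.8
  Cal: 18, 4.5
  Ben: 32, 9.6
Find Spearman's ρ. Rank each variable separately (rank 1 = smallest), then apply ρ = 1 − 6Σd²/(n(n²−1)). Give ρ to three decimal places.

0.600

Ranks of variable 1: 5, 3, 1, 4, 2, 6
Ranks of variable 2: 2, 5, 1, 4, 3, 6
d = r₁ − r₂: 3, -2, 0, 0, -1, 0
d²: 9, 4, 0, 0, 1, 0; Σd² = 14
ρ = 1 − 6·14/(6·35) = 1 − 84/210 = 0.600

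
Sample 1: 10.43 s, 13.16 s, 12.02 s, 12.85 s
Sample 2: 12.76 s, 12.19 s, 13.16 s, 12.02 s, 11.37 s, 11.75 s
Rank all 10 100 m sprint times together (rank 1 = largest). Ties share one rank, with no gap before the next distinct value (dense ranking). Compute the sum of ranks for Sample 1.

16

Sorted (descending): 13.16, 13.16, 12.85, 12.76, 12.19, 12.02, 12.02, 11.75, 11.37, 10.43
The 2 values of 13.16 share dense rank 1.
The 2 values of 12.02 share dense rank 5.
Remaining distinct values take the next consecutive integers.
Sample 1 values → pooled ranks: 10.43→8, 13.16→1, 12.02→5, 12.85→2
Rank sum = 8 + 1 + 5 + 2 = 16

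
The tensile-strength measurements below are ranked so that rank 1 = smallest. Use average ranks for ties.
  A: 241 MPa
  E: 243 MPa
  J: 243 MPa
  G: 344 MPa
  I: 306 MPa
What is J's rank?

2.5

Sorted (ascending): 241, 243, 243, 306, 344
The 2 values of 243 occupy positions 2–3 → average rank (2+3)/2 = 2.5.
J has value 243 MPa → rank 2.5.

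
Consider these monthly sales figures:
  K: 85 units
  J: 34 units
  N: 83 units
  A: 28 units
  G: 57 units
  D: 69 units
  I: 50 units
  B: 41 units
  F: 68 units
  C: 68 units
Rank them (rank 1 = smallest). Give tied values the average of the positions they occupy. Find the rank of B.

Sorted (ascending): 28, 34, 41, 50, 57, 68, 68, 69, 83, 85
The 2 values of 68 occupy positions 6–7 → average rank (6+7)/2 = 6.5.
B has value 41 units → rank 3.

3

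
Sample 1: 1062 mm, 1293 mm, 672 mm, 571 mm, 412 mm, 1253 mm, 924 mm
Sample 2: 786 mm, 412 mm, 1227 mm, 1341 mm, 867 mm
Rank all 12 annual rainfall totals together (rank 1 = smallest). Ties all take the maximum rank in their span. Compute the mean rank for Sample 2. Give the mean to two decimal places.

6.80

Sorted (ascending): 412, 412, 571, 672, 786, 867, 924, 1062, 1227, 1253, 1293, 1341
The 2 values of 412 occupy positions 1–2 → each gets rank 2.
Sample 2 values → pooled ranks: 786→5, 412→2, 1227→9, 1341→12, 867→6
Mean rank = (5 + 2 + 9 + 12 + 6) / 5 = 6.80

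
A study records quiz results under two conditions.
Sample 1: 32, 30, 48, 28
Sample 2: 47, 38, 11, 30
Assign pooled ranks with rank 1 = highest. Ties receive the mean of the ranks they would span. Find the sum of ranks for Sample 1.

17.5

Sorted (descending): 48, 47, 38, 32, 30, 30, 28, 11
The 2 values of 30 occupy positions 5–6 → average rank (5+6)/2 = 5.5.
Sample 1 values → pooled ranks: 32→4, 30→5.5, 48→1, 28→7
Rank sum = 4 + 5.5 + 1 + 7 = 17.5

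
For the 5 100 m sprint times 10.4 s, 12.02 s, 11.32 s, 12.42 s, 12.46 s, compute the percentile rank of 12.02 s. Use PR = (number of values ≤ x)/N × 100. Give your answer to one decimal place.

N = 5.
Strictly below 12.02: 2. Equal to 12.02: 1.
PR = 3/5 × 100 = 60.0

60.0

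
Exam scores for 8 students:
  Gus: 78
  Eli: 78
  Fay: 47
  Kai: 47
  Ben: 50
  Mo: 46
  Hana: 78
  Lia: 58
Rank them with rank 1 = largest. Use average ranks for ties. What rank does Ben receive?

5

Sorted (descending): 78, 78, 78, 58, 50, 47, 47, 46
The 3 values of 78 occupy positions 1–3 → average rank 2.
The 2 values of 47 occupy positions 6–7 → average rank (6+7)/2 = 6.5.
Ben has value 50 → rank 5.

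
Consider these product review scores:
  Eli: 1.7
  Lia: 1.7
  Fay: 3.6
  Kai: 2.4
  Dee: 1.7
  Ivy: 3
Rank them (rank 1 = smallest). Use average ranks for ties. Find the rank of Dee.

2

Sorted (ascending): 1.7, 1.7, 1.7, 2.4, 3, 3.6
The 3 values of 1.7 occupy positions 1–3 → average rank 2.
Dee has value 1.7 → rank 2.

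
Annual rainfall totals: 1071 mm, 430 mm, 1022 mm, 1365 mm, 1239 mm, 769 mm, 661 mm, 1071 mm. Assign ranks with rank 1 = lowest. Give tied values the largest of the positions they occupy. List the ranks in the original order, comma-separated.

Sorted (ascending): 430, 661, 769, 1022, 1071, 1071, 1239, 1365
The 2 values of 1071 occupy positions 5–6 → each gets rank 6.

6, 1, 4, 8, 7, 3, 2, 6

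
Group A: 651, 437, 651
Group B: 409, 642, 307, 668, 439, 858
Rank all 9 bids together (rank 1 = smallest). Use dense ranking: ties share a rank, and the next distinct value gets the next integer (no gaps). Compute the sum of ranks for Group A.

Sorted (ascending): 307, 409, 437, 439, 642, 651, 651, 668, 858
The 2 values of 651 share dense rank 6.
Remaining distinct values take the next consecutive integers.
Group A values → pooled ranks: 651→6, 437→3, 651→6
Rank sum = 6 + 3 + 6 = 15

15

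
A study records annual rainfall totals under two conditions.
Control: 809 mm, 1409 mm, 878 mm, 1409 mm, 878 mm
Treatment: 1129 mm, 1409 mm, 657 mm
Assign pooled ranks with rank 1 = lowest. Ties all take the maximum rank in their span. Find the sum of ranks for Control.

26

Sorted (ascending): 657, 809, 878, 878, 1129, 1409, 1409, 1409
The 2 values of 878 occupy positions 3–4 → each gets rank 4.
The 3 values of 1409 occupy positions 6–8 → each gets rank 8.
Control values → pooled ranks: 809→2, 1409→8, 878→4, 1409→8, 878→4
Rank sum = 2 + 8 + 4 + 8 + 4 = 26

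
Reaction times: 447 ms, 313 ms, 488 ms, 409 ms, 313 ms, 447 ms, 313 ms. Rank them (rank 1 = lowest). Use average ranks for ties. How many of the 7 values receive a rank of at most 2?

3

Sorted (ascending): 313, 313, 313, 409, 447, 447, 488
The 3 values of 313 occupy positions 1–3 → average rank 2.
The 2 values of 447 occupy positions 5–6 → average rank (5+6)/2 = 5.5.
Ranks ≤ 2: {2, 2, 2} → 3 values.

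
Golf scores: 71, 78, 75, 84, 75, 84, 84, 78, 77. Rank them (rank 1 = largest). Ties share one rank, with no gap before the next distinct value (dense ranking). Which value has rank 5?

71

Sorted (descending): 84, 84, 84, 78, 78, 77, 75, 75, 71
The 3 values of 84 share dense rank 1.
The 2 values of 78 share dense rank 2.
The 2 values of 75 share dense rank 4.
Remaining distinct values take the next consecutive integers.
Rank 5 → value 71.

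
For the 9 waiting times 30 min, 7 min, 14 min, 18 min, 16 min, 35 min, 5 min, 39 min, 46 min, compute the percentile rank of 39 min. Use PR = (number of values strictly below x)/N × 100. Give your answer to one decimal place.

N = 9.
Strictly below 39: 7. Equal to 39: 1.
PR = 7/9 × 100 = 77.8

77.8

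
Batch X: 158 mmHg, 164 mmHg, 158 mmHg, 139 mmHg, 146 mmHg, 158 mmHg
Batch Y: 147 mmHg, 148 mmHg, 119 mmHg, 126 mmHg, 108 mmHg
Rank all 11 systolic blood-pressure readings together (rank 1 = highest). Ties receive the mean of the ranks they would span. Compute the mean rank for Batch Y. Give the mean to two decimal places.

8.20

Sorted (descending): 164, 158, 158, 158, 148, 147, 146, 139, 126, 119, 108
The 3 values of 158 occupy positions 2–4 → average rank 3.
Batch Y values → pooled ranks: 147→6, 148→5, 119→10, 126→9, 108→11
Mean rank = (6 + 5 + 10 + 9 + 11) / 5 = 8.20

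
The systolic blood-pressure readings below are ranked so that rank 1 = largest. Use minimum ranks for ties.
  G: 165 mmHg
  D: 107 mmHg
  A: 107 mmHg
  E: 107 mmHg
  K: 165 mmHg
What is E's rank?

3

Sorted (descending): 165, 165, 107, 107, 107
The 2 values of 165 occupy positions 1–2 → each gets rank 1.
The 3 values of 107 occupy positions 3–5 → each gets rank 3.
E has value 107 mmHg → rank 3.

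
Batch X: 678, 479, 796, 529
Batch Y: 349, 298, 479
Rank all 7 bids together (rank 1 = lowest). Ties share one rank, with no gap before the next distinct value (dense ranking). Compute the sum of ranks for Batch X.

18

Sorted (ascending): 298, 349, 479, 479, 529, 678, 796
The 2 values of 479 share dense rank 3.
Remaining distinct values take the next consecutive integers.
Batch X values → pooled ranks: 678→5, 479→3, 796→6, 529→4
Rank sum = 5 + 3 + 6 + 4 = 18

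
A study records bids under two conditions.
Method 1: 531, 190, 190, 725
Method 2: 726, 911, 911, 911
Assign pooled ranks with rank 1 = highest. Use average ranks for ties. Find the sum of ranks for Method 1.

Sorted (descending): 911, 911, 911, 726, 725, 531, 190, 190
The 3 values of 911 occupy positions 1–3 → average rank 2.
The 2 values of 190 occupy positions 7–8 → average rank (7+8)/2 = 7.5.
Method 1 values → pooled ranks: 531→6, 190→7.5, 190→7.5, 725→5
Rank sum = 6 + 7.5 + 7.5 + 5 = 26

26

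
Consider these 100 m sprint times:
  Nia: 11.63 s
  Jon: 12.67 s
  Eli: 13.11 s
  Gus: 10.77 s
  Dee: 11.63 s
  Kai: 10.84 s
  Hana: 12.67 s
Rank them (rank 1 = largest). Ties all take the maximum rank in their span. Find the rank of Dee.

5

Sorted (descending): 13.11, 12.67, 12.67, 11.63, 11.63, 10.84, 10.77
The 2 values of 12.67 occupy positions 2–3 → each gets rank 3.
The 2 values of 11.63 occupy positions 4–5 → each gets rank 5.
Dee has value 11.63 s → rank 5.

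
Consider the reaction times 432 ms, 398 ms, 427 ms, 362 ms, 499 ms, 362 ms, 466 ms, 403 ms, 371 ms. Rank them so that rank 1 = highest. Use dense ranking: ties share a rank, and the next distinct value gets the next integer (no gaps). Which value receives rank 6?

Sorted (descending): 499, 466, 432, 427, 403, 398, 371, 362, 362
The 2 values of 362 share dense rank 8.
Remaining distinct values take the next consecutive integers.
Rank 6 → value 398.

398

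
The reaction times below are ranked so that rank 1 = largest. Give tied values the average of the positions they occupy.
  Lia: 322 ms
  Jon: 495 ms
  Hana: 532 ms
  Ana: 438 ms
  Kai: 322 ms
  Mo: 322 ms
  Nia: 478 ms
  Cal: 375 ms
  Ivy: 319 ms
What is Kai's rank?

7

Sorted (descending): 532, 495, 478, 438, 375, 322, 322, 322, 319
The 3 values of 322 occupy positions 6–8 → average rank 7.
Kai has value 322 ms → rank 7.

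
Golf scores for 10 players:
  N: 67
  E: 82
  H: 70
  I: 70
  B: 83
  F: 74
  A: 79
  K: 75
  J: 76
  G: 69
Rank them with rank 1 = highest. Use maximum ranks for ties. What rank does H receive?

8

Sorted (descending): 83, 82, 79, 76, 75, 74, 70, 70, 69, 67
The 2 values of 70 occupy positions 7–8 → each gets rank 8.
H has value 70 → rank 8.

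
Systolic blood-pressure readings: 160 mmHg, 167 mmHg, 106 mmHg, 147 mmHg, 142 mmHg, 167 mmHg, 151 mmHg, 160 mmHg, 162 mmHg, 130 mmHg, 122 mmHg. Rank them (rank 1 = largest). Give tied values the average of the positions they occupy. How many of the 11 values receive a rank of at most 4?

Sorted (descending): 167, 167, 162, 160, 160, 151, 147, 142, 130, 122, 106
The 2 values of 167 occupy positions 1–2 → average rank (1+2)/2 = 1.5.
The 2 values of 160 occupy positions 4–5 → average rank (4+5)/2 = 4.5.
Ranks ≤ 4: {1.5, 1.5, 3} → 3 values.

3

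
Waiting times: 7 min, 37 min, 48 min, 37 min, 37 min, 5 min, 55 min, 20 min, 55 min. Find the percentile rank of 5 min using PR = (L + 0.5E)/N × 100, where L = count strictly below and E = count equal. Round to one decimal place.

5.6

N = 9.
Strictly below 5: 0. Equal to 5: 1.
PR = (0 + 0.5·1)/9 × 100 = 5.6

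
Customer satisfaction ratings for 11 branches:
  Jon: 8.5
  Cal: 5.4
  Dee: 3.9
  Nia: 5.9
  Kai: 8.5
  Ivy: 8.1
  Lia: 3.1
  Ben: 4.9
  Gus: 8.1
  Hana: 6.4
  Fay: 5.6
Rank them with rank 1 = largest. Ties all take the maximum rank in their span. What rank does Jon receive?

Sorted (descending): 8.5, 8.5, 8.1, 8.1, 6.4, 5.9, 5.6, 5.4, 4.9, 3.9, 3.1
The 2 values of 8.5 occupy positions 1–2 → each gets rank 2.
The 2 values of 8.1 occupy positions 3–4 → each gets rank 4.
Jon has value 8.5 → rank 2.

2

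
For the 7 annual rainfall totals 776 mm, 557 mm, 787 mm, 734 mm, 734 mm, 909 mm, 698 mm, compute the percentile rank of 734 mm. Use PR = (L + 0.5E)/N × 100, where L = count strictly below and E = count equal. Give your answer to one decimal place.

N = 7.
Strictly below 734: 2. Equal to 734: 2.
PR = (2 + 0.5·2)/7 × 100 = 42.9

42.9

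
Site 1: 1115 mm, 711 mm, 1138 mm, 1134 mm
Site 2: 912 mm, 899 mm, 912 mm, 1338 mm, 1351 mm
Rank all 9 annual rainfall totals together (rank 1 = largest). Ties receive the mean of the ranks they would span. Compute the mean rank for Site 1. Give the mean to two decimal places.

Sorted (descending): 1351, 1338, 1138, 1134, 1115, 912, 912, 899, 711
The 2 values of 912 occupy positions 6–7 → average rank (6+7)/2 = 6.5.
Site 1 values → pooled ranks: 1115→5, 711→9, 1138→3, 1134→4
Mean rank = (5 + 9 + 3 + 4) / 4 = 5.25

5.25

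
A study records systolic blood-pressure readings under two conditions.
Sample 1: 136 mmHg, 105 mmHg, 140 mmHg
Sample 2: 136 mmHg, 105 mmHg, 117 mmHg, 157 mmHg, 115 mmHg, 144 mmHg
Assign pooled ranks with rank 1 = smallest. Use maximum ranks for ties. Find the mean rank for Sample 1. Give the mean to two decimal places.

5.00

Sorted (ascending): 105, 105, 115, 117, 136, 136, 140, 144, 157
The 2 values of 105 occupy positions 1–2 → each gets rank 2.
The 2 values of 136 occupy positions 5–6 → each gets rank 6.
Sample 1 values → pooled ranks: 136→6, 105→2, 140→7
Mean rank = (6 + 2 + 7) / 3 = 5.00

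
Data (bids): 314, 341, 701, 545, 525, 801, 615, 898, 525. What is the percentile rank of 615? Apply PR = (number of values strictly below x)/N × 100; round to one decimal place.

N = 9.
Strictly below 615: 5. Equal to 615: 1.
PR = 5/9 × 100 = 55.6

55.6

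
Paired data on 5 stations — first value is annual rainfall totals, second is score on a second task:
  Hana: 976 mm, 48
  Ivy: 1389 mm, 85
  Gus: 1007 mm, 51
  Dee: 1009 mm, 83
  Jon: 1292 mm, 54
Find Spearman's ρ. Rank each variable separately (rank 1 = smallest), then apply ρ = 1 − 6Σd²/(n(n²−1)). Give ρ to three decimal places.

0.900

Ranks of variable 1: 1, 5, 2, 3, 4
Ranks of variable 2: 1, 5, 2, 4, 3
d = r₁ − r₂: 0, 0, 0, -1, 1
d²: 0, 0, 0, 1, 1; Σd² = 2
ρ = 1 − 6·2/(5·24) = 1 − 12/120 = 0.900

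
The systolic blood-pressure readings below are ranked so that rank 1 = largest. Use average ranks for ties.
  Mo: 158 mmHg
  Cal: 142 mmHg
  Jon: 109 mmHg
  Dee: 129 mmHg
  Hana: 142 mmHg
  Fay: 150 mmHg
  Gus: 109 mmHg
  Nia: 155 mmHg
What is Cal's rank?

Sorted (descending): 158, 155, 150, 142, 142, 129, 109, 109
The 2 values of 142 occupy positions 4–5 → average rank (4+5)/2 = 4.5.
The 2 values of 109 occupy positions 7–8 → average rank (7+8)/2 = 7.5.
Cal has value 142 mmHg → rank 4.5.

4.5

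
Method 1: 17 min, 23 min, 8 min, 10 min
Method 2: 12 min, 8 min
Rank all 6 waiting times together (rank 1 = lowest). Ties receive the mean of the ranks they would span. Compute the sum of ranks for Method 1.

15.5

Sorted (ascending): 8, 8, 10, 12, 17, 23
The 2 values of 8 occupy positions 1–2 → average rank (1+2)/2 = 1.5.
Method 1 values → pooled ranks: 17→5, 23→6, 8→1.5, 10→3
Rank sum = 5 + 6 + 1.5 + 3 = 15.5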